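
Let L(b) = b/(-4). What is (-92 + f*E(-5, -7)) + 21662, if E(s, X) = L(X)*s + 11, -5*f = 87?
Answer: 430617/20 ≈ 21531.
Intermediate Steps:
L(b) = -b/4 (L(b) = b*(-¼) = -b/4)
f = -87/5 (f = -⅕*87 = -87/5 ≈ -17.400)
E(s, X) = 11 - X*s/4 (E(s, X) = (-X/4)*s + 11 = -X*s/4 + 11 = 11 - X*s/4)
(-92 + f*E(-5, -7)) + 21662 = (-92 - 87*(11 - ¼*(-7)*(-5))/5) + 21662 = (-92 - 87*(11 - 35/4)/5) + 21662 = (-92 - 87/5*9/4) + 21662 = (-92 - 783/20) + 21662 = -2623/20 + 21662 = 430617/20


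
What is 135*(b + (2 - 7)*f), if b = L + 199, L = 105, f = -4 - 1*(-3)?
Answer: 41715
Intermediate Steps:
f = -1 (f = -4 + 3 = -1)
b = 304 (b = 105 + 199 = 304)
135*(b + (2 - 7)*f) = 135*(304 + (2 - 7)*(-1)) = 135*(304 - 5*(-1)) = 135*(304 + 5) = 135*309 = 41715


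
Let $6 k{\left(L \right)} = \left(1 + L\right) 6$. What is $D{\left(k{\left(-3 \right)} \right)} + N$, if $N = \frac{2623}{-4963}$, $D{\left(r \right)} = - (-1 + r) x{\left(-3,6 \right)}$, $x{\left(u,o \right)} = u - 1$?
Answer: $- \frac{62179}{4963} \approx -12.529$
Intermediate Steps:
$k{\left(L \right)} = 1 + L$ ($k{\left(L \right)} = \frac{\left(1 + L\right) 6}{6} = \frac{6 + 6 L}{6} = 1 + L$)
$x{\left(u,o \right)} = -1 + u$
$D{\left(r \right)} = -4 + 4 r$ ($D{\left(r \right)} = - (-1 + r) \left(-1 - 3\right) = \left(1 - r\right) \left(-4\right) = -4 + 4 r$)
$N = - \frac{2623}{4963}$ ($N = 2623 \left(- \frac{1}{4963}\right) = - \frac{2623}{4963} \approx -0.52851$)
$D{\left(k{\left(-3 \right)} \right)} + N = \left(-4 + 4 \left(1 - 3\right)\right) - \frac{2623}{4963} = \left(-4 + 4 \left(-2\right)\right) - \frac{2623}{4963} = \left(-4 - 8\right) - \frac{2623}{4963} = -12 - \frac{2623}{4963} = - \frac{62179}{4963}$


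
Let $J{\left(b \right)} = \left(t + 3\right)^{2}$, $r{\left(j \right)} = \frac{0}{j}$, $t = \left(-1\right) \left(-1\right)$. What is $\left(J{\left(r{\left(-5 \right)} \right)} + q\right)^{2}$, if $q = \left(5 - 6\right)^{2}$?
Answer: $289$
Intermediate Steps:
$t = 1$
$r{\left(j \right)} = 0$
$J{\left(b \right)} = 16$ ($J{\left(b \right)} = \left(1 + 3\right)^{2} = 4^{2} = 16$)
$q = 1$ ($q = \left(-1\right)^{2} = 1$)
$\left(J{\left(r{\left(-5 \right)} \right)} + q\right)^{2} = \left(16 + 1\right)^{2} = 17^{2} = 289$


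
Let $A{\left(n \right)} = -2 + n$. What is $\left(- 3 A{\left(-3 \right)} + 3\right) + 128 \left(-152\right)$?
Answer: $-19438$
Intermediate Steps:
$\left(- 3 A{\left(-3 \right)} + 3\right) + 128 \left(-152\right) = \left(- 3 \left(-2 - 3\right) + 3\right) + 128 \left(-152\right) = \left(\left(-3\right) \left(-5\right) + 3\right) - 19456 = \left(15 + 3\right) - 19456 = 18 - 19456 = -19438$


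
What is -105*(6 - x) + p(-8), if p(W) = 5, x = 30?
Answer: 2525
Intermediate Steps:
-105*(6 - x) + p(-8) = -105*(6 - 1*30) + 5 = -105*(6 - 30) + 5 = -105*(-24) + 5 = 2520 + 5 = 2525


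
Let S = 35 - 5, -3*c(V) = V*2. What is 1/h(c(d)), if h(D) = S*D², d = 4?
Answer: 3/640 ≈ 0.0046875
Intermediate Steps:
c(V) = -2*V/3 (c(V) = -V*2/3 = -2*V/3)
S = 30
h(D) = 30*D²
1/h(c(d)) = 1/(30*(-⅔*4)²) = 1/(30*(-8/3)²) = 1/(30*(64/9)) = 1/(640/3) = 3/640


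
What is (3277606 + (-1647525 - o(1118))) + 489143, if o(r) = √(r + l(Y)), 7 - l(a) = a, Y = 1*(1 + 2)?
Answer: 2119224 - √1122 ≈ 2.1192e+6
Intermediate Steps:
Y = 3 (Y = 1*3 = 3)
l(a) = 7 - a
o(r) = √(4 + r) (o(r) = √(r + (7 - 1*3)) = √(r + (7 - 3)) = √(r + 4) = √(4 + r))
(3277606 + (-1647525 - o(1118))) + 489143 = (3277606 + (-1647525 - √(4 + 1118))) + 489143 = (3277606 + (-1647525 - √1122)) + 489143 = (1630081 - √1122) + 489143 = 2119224 - √1122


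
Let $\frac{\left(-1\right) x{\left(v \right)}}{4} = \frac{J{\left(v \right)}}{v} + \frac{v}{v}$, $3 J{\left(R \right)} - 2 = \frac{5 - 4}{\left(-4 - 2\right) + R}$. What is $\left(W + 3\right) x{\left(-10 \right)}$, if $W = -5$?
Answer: $\frac{449}{60} \approx 7.4833$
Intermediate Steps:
$J{\left(R \right)} = \frac{2}{3} + \frac{1}{3 \left(-6 + R\right)}$ ($J{\left(R \right)} = \frac{2}{3} + \frac{\left(5 - 4\right) \frac{1}{\left(-4 - 2\right) + R}}{3} = \frac{2}{3} + \frac{1 \frac{1}{-6 + R}}{3} = \frac{2}{3} + \frac{1}{3 \left(-6 + R\right)}$)
$x{\left(v \right)} = -4 - \frac{4 \left(-11 + 2 v\right)}{3 v \left(-6 + v\right)}$ ($x{\left(v \right)} = - 4 \left(\frac{\frac{1}{3} \frac{1}{-6 + v} \left(-11 + 2 v\right)}{v} + \frac{v}{v}\right) = - 4 \left(\frac{-11 + 2 v}{3 v \left(-6 + v\right)} + 1\right) = - 4 \left(1 + \frac{-11 + 2 v}{3 v \left(-6 + v\right)}\right) = -4 - \frac{4 \left(-11 + 2 v\right)}{3 v \left(-6 + v\right)}$)
$\left(W + 3\right) x{\left(-10 \right)} = \left(-5 + 3\right) \frac{4 \left(11 - 3 \left(-10\right)^{2} + 16 \left(-10\right)\right)}{3 \left(-10\right) \left(-6 - 10\right)} = - 2 \cdot \frac{4}{3} \left(- \frac{1}{10}\right) \frac{1}{-16} \left(11 - 300 - 160\right) = - 2 \cdot \frac{4}{3} \left(- \frac{1}{10}\right) \left(- \frac{1}{16}\right) \left(11 - 300 - 160\right) = - 2 \cdot \frac{4}{3} \left(- \frac{1}{10}\right) \left(- \frac{1}{16}\right) \left(-449\right) = \left(-2\right) \left(- \frac{449}{120}\right) = \frac{449}{60}$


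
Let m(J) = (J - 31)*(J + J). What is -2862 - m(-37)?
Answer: -7894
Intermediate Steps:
m(J) = 2*J*(-31 + J) (m(J) = (-31 + J)*(2*J) = 2*J*(-31 + J))
-2862 - m(-37) = -2862 - 2*(-37)*(-31 - 37) = -2862 - 2*(-37)*(-68) = -2862 - 1*5032 = -2862 - 5032 = -7894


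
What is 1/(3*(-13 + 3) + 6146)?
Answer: 1/6116 ≈ 0.00016351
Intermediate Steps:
1/(3*(-13 + 3) + 6146) = 1/(3*(-10) + 6146) = 1/(-30 + 6146) = 1/6116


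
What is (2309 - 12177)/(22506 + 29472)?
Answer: -4934/25989 ≈ -0.18985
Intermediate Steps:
(2309 - 12177)/(22506 + 29472) = -9868/51978 = -9868*1/51978 = -4934/25989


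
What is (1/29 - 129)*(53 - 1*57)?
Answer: 14960/29 ≈ 515.86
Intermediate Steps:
(1/29 - 129)*(53 - 1*57) = (1/29 - 129)*(53 - 57) = -3740/29*(-4) = 14960/29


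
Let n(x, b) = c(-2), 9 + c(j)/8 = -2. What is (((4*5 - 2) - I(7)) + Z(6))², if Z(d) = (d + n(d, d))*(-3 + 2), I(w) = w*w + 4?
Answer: 2209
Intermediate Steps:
c(j) = -88 (c(j) = -72 + 8*(-2) = -72 - 16 = -88)
I(w) = 4 + w² (I(w) = w² + 4 = 4 + w²)
n(x, b) = -88
Z(d) = 88 - d (Z(d) = (d - 88)*(-3 + 2) = (-88 + d)*(-1) = 88 - d)
(((4*5 - 2) - I(7)) + Z(6))² = (((4*5 - 2) - (4 + 7²)) + (88 - 1*6))² = (((20 - 2) - (4 + 49)) + (88 - 6))² = ((18 - 1*53) + 82)² = ((18 - 53) + 82)² = (-35 + 82)² = 47² = 2209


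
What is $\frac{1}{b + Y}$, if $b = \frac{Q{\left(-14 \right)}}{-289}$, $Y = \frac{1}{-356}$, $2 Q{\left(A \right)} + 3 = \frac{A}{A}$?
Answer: $\frac{102884}{67} \approx 1535.6$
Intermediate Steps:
$Q{\left(A \right)} = -1$ ($Q{\left(A \right)} = - \frac{3}{2} + \frac{A \frac{1}{A}}{2} = - \frac{3}{2} + \frac{1}{2} \cdot 1 = - \frac{3}{2} + \frac{1}{2} = -1$)
$Y = - \frac{1}{356} \approx -0.002809$
$b = \frac{1}{289}$ ($b = - \frac{1}{-289} = \left(-1\right) \left(- \frac{1}{289}\right) = \frac{1}{289} \approx 0.0034602$)
$\frac{1}{b + Y} = \frac{1}{\frac{1}{289} - \frac{1}{356}} = \frac{1}{\frac{67}{102884}} = \frac{102884}{67}$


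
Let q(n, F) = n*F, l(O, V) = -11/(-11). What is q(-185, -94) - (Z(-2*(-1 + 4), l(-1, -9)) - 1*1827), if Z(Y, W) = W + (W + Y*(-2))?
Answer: 19203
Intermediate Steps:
l(O, V) = 1 (l(O, V) = -11*(-1/11) = 1)
q(n, F) = F*n
Z(Y, W) = -2*Y + 2*W (Z(Y, W) = W + (W - 2*Y) = -2*Y + 2*W)
q(-185, -94) - (Z(-2*(-1 + 4), l(-1, -9)) - 1*1827) = -94*(-185) - ((-(-4)*(-1 + 4) + 2*1) - 1*1827) = 17390 - ((-(-4)*3 + 2) - 1827) = 17390 - ((-2*(-6) + 2) - 1827) = 17390 - ((12 + 2) - 1827) = 17390 - (14 - 1827) = 17390 - 1*(-1813) = 17390 + 1813 = 19203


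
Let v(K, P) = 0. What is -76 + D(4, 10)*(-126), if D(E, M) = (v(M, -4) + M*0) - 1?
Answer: 50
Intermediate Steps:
D(E, M) = -1 (D(E, M) = (0 + M*0) - 1 = (0 + 0) - 1 = 0 - 1 = -1)
-76 + D(4, 10)*(-126) = -76 - 1*(-126) = -76 + 126 = 50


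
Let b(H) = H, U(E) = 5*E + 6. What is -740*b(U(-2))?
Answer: 2960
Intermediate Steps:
U(E) = 6 + 5*E
-740*b(U(-2)) = -740*(6 + 5*(-2)) = -740*(6 - 10) = -740*(-4) = 2960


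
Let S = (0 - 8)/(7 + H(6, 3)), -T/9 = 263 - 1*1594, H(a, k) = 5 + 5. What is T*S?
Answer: -95832/17 ≈ -5637.2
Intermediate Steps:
H(a, k) = 10
T = 11979 (T = -9*(263 - 1*1594) = -9*(263 - 1594) = -9*(-1331) = 11979)
S = -8/17 (S = (0 - 8)/(7 + 10) = -8/17 ≈ -0.47059)
T*S = 11979*(-8/17) = -95832/17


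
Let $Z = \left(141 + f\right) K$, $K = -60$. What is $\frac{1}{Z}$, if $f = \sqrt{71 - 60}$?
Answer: $- \frac{47}{397400} + \frac{\sqrt{11}}{1192200} \approx -0.00011549$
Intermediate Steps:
$f = \sqrt{11} \approx 3.3166$
$Z = -8460 - 60 \sqrt{11}$ ($Z = \left(141 + \sqrt{11}\right) \left(-60\right) = -8460 - 60 \sqrt{11} \approx -8659.0$)
$\frac{1}{Z} = \frac{1}{-8460 - 60 \sqrt{11}}$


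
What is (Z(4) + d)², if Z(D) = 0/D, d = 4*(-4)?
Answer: 256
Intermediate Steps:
d = -16
Z(D) = 0
(Z(4) + d)² = (0 - 16)² = (-16)² = 256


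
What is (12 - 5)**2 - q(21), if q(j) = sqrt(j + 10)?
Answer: 49 - sqrt(31) ≈ 43.432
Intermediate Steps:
q(j) = sqrt(10 + j)
(12 - 5)**2 - q(21) = (12 - 5)**2 - sqrt(10 + 21) = 7**2 - sqrt(31) = 49 - sqrt(31)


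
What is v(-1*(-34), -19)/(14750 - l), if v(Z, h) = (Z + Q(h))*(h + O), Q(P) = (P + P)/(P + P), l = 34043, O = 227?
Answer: -7280/19293 ≈ -0.37734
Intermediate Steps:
Q(P) = 1 (Q(P) = (2*P)/((2*P)) = (2*P)*(1/(2*P)) = 1)
v(Z, h) = (1 + Z)*(227 + h) (v(Z, h) = (Z + 1)*(h + 227) = (1 + Z)*(227 + h))
v(-1*(-34), -19)/(14750 - l) = (227 - 19 + 227*(-1*(-34)) - 1*(-34)*(-19))/(14750 - 1*34043) = (227 - 19 + 227*34 + 34*(-19))/(14750 - 34043) = (227 - 19 + 7718 - 646)/(-19293) = 7280*(-1/19293) = -7280/19293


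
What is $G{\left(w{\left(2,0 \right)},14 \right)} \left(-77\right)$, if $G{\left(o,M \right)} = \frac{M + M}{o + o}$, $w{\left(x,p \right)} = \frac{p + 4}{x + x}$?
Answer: $-1078$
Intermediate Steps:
$w{\left(x,p \right)} = \frac{4 + p}{2 x}$
$G{\left(o,M \right)} = \frac{M}{o}$ ($G{\left(o,M \right)} = \frac{2 M}{2 o} = 2 M \frac{1}{2 o} = \frac{M}{o}$)
$G{\left(w{\left(2,0 \right)},14 \right)} \left(-77\right) = \frac{14}{\frac{1}{2} \cdot \frac{1}{2} \left(4 + 0\right)} \left(-77\right) = \frac{14}{\frac{1}{2} \cdot \frac{1}{2} \cdot 4} \left(-77\right) = \frac{14}{1} \left(-77\right) = 14 \cdot 1 \left(-77\right) = 14 \left(-77\right) = -1078$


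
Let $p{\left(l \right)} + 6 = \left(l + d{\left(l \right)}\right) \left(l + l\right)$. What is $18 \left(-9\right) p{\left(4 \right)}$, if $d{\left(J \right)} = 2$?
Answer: $-6804$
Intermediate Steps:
$p{\left(l \right)} = -6 + 2 l \left(2 + l\right)$ ($p{\left(l \right)} = -6 + \left(l + 2\right) \left(l + l\right) = -6 + \left(2 + l\right) 2 l = -6 + 2 l \left(2 + l\right)$)
$18 \left(-9\right) p{\left(4 \right)} = 18 \left(-9\right) \left(-6 + 2 \cdot 4^{2} + 4 \cdot 4\right) = - 162 \left(-6 + 2 \cdot 16 + 16\right) = - 162 \left(-6 + 32 + 16\right) = \left(-162\right) 42 = -6804$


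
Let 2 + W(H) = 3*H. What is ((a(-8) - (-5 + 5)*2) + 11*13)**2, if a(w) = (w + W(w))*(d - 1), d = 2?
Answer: 11881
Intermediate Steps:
W(H) = -2 + 3*H
a(w) = -2 + 4*w (a(w) = (w + (-2 + 3*w))*(2 - 1) = (-2 + 4*w)*1 = -2 + 4*w)
((a(-8) - (-5 + 5)*2) + 11*13)**2 = (((-2 + 4*(-8)) - (-5 + 5)*2) + 11*13)**2 = (((-2 - 32) - 0*2) + 143)**2 = ((-34 - 1*0) + 143)**2 = ((-34 + 0) + 143)**2 = (-34 + 143)**2 = 109**2 = 11881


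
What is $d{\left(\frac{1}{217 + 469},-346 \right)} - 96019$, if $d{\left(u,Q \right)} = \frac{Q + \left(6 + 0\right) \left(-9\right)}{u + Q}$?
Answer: $- \frac{4558063069}{47471} \approx -96018.0$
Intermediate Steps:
$d{\left(u,Q \right)} = \frac{-54 + Q}{Q + u}$ ($d{\left(u,Q \right)} = \frac{Q + 6 \left(-9\right)}{Q + u} = \frac{Q - 54}{Q + u} = \frac{-54 + Q}{Q + u}$)
$d{\left(\frac{1}{217 + 469},-346 \right)} - 96019 = \frac{-54 - 346}{-346 + \frac{1}{217 + 469}} - 96019 = \frac{1}{-346 + \frac{1}{686}} \left(-400\right) - 96019 = \frac{1}{- \frac{237355}{686}} \left(-400\right) - 96019 = \left(- \frac{686}{237355}\right) \left(-400\right) - 96019 = \frac{54880}{47471} - 96019 = - \frac{4558063069}{47471}$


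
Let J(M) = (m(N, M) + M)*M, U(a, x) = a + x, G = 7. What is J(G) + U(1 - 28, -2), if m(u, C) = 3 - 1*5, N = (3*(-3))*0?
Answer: 6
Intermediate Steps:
N = 0 (N = -9*0 = 0)
m(u, C) = -2 (m(u, C) = 3 - 5 = -2)
J(M) = M*(-2 + M) (J(M) = (-2 + M)*M = M*(-2 + M))
J(G) + U(1 - 28, -2) = 7*(-2 + 7) + ((1 - 28) - 2) = 7*5 + (-27 - 2) = 35 - 29 = 6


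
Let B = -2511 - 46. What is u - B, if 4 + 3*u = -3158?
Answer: 1503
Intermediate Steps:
u = -1054 (u = -4/3 + (⅓)*(-3158) = -4/3 - 3158/3 = -1054)
B = -2557
u - B = -1054 - 1*(-2557) = -1054 + 2557 = 1503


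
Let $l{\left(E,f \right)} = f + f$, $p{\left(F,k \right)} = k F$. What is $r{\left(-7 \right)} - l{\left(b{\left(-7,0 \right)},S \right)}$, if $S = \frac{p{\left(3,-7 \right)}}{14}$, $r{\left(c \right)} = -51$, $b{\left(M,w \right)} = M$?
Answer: $-48$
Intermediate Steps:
$p{\left(F,k \right)} = F k$
$S = - \frac{3}{2}$ ($S = \frac{3 \left(-7\right)}{14} = \left(-21\right) \frac{1}{14} = - \frac{3}{2} \approx -1.5$)
$l{\left(E,f \right)} = 2 f$
$r{\left(-7 \right)} - l{\left(b{\left(-7,0 \right)},S \right)} = -51 - 2 \left(- \frac{3}{2}\right) = -51 - -3 = -51 + 3 = -48$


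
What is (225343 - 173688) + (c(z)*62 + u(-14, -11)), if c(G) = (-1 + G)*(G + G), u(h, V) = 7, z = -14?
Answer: 77702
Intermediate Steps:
c(G) = 2*G*(-1 + G) (c(G) = (-1 + G)*(2*G) = 2*G*(-1 + G))
(225343 - 173688) + (c(z)*62 + u(-14, -11)) = (225343 - 173688) + ((2*(-14)*(-1 - 14))*62 + 7) = 51655 + ((2*(-14)*(-15))*62 + 7) = 51655 + (420*62 + 7) = 51655 + (26040 + 7) = 51655 + 26047 = 77702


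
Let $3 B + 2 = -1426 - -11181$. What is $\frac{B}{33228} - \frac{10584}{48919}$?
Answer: $- \frac{208721}{1761084} \approx -0.11852$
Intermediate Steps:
$B = 3251$ ($B = - \frac{2}{3} + \frac{-1426 - -11181}{3} = - \frac{2}{3} + \frac{-1426 + 11181}{3} = - \frac{2}{3} + \frac{1}{3} \cdot 9755 = - \frac{2}{3} + \frac{9755}{3} = 3251$)
$\frac{B}{33228} - \frac{10584}{48919} = \frac{3251}{33228} - \frac{10584}{48919} = - \frac{208721}{1761084}$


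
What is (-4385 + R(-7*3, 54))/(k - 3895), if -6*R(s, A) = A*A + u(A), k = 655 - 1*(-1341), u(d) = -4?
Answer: 14611/5697 ≈ 2.5647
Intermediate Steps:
k = 1996 (k = 655 + 1341 = 1996)
R(s, A) = ⅔ - A²/6 (R(s, A) = -(A*A - 4)/6 = -(A² - 4)/6 = -(-4 + A²)/6 = ⅔ - A²/6)
(-4385 + R(-7*3, 54))/(k - 3895) = (-4385 + (⅔ - ⅙*54²))/(1996 - 3895) = (-4385 + (⅔ - ⅙*2916))/(-1899) = (-4385 + (⅔ - 486))*(-1/1899) = (-4385 - 1456/3)*(-1/1899) = -14611/3*(-1/1899) = 14611/5697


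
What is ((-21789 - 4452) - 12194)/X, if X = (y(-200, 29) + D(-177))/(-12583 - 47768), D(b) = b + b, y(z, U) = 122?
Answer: -2319590685/232 ≈ -9.9982e+6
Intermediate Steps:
D(b) = 2*b
X = 232/60351 (X = (122 + 2*(-177))/(-12583 - 47768) = (122 - 354)/(-60351) = -232*(-1/60351) = 232/60351 ≈ 0.0038442)
((-21789 - 4452) - 12194)/X = ((-21789 - 4452) - 12194)/(232/60351) = (-26241 - 12194)*(60351/232) = -38435*60351/232 = -2319590685/232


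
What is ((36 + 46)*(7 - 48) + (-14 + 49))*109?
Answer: -362643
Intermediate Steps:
((36 + 46)*(7 - 48) + (-14 + 49))*109 = (82*(-41) + 35)*109 = (-3362 + 35)*109 = -3327*109 = -362643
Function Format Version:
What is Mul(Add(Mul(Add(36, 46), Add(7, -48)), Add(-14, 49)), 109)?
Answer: -362643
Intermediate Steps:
Mul(Add(Mul(Add(36, 46), Add(7, -48)), Add(-14, 49)), 109) = Mul(Add(Mul(82, -41), 35), 109) = Mul(Add(-3362, 35), 109) = Mul(-3327, 109) = -362643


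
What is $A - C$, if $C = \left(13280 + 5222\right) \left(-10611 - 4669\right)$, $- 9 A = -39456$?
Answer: $282714944$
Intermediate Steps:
$A = 4384$ ($A = \left(- \frac{1}{9}\right) \left(-39456\right) = 4384$)
$C = -282710560$ ($C = 18502 \left(-15280\right) = -282710560$)
$A - C = 4384 - -282710560 = 4384 + 282710560 = 282714944$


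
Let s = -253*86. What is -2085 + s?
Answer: -23843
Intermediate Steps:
s = -21758
-2085 + s = -2085 - 21758 = -23843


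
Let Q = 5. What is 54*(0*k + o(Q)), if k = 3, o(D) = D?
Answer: 270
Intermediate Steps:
54*(0*k + o(Q)) = 54*(0*3 + 5) = 54*(0 + 5) = 54*5 = 270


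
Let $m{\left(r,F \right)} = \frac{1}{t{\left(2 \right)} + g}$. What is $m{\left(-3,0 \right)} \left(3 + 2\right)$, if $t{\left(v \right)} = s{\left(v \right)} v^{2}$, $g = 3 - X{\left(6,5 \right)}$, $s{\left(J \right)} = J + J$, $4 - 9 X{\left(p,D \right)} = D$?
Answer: $\frac{45}{172} \approx 0.26163$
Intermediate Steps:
$X{\left(p,D \right)} = \frac{4}{9} - \frac{D}{9}$
$s{\left(J \right)} = 2 J$
$g = \frac{28}{9}$ ($g = 3 - \left(\frac{4}{9} - \frac{5}{9}\right) = 3 - - \frac{1}{9} = 3 + \frac{1}{9} = \frac{28}{9} \approx 3.1111$)
$t{\left(v \right)} = 2 v^{3}$ ($t{\left(v \right)} = 2 v v^{2} = 2 v^{3}$)
$m{\left(r,F \right)} = \frac{9}{172}$ ($m{\left(r,F \right)} = \frac{1}{2 \cdot 2^{3} + \frac{28}{9}} = \frac{1}{2 \cdot 8 + \frac{28}{9}} = \frac{1}{16 + \frac{28}{9}} = \frac{1}{\frac{172}{9}} = \frac{9}{172}$)
$m{\left(-3,0 \right)} \left(3 + 2\right) = \frac{9 \left(3 + 2\right)}{172} = \frac{9}{172} \cdot 5 = \frac{45}{172}$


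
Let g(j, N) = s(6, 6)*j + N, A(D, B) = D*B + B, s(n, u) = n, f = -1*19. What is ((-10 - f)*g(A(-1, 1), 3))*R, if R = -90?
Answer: -2430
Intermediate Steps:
f = -19
A(D, B) = B + B*D (A(D, B) = B*D + B = B + B*D)
g(j, N) = N + 6*j (g(j, N) = 6*j + N = N + 6*j)
((-10 - f)*g(A(-1, 1), 3))*R = ((-10 - 1*(-19))*(3 + 6*(1*(1 - 1))))*(-90) = ((-10 + 19)*(3 + 6*(1*0)))*(-90) = (9*(3 + 6*0))*(-90) = (9*(3 + 0))*(-90) = (9*3)*(-90) = 27*(-90) = -2430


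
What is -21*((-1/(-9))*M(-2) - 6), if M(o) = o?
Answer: 392/3 ≈ 130.67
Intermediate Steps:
-21*((-1/(-9))*M(-2) - 6) = -21*(-1/(-9)*(-2) - 6) = -21*(-1*(-1/9)*(-2) - 6) = -21*((1/9)*(-2) - 6) = -21*(-2/9 - 6) = -21*(-56/9) = 392/3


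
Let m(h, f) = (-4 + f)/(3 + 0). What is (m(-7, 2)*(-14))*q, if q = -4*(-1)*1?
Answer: 112/3 ≈ 37.333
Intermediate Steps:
q = 4 (q = 4*1 = 4)
m(h, f) = -4/3 + f/3 (m(h, f) = (-4 + f)/3 = (-4 + f)*(⅓) = -4/3 + f/3)
(m(-7, 2)*(-14))*q = ((-4/3 + (⅓)*2)*(-14))*4 = ((-4/3 + ⅔)*(-14))*4 = -⅔*(-14)*4 = (28/3)*4 = 112/3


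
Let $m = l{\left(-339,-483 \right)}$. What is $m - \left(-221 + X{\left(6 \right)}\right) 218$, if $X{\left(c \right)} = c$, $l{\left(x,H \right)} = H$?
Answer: $46387$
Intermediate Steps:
$m = -483$
$m - \left(-221 + X{\left(6 \right)}\right) 218 = -483 - \left(-221 + 6\right) 218 = -483 - \left(-215\right) 218 = -483 - -46870 = -483 + 46870 = 46387$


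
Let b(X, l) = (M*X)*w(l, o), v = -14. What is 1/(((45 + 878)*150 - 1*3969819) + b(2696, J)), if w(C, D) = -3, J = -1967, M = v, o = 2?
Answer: -1/3718137 ≈ -2.6895e-7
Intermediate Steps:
M = -14
b(X, l) = 42*X (b(X, l) = -14*X*(-3) = 42*X)
1/(((45 + 878)*150 - 1*3969819) + b(2696, J)) = 1/(((45 + 878)*150 - 1*3969819) + 42*2696) = 1/((923*150 - 3969819) + 113232) = 1/((138450 - 3969819) + 113232) = 1/(-3831369 + 113232) = 1/(-3718137) = -1/3718137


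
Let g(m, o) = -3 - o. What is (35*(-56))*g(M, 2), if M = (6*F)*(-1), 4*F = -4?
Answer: 9800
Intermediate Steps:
F = -1 (F = (¼)*(-4) = -1)
M = 6 (M = (6*(-1))*(-1) = -6*(-1) = 6)
(35*(-56))*g(M, 2) = (35*(-56))*(-3 - 1*2) = -1960*(-3 - 2) = -1960*(-5) = 9800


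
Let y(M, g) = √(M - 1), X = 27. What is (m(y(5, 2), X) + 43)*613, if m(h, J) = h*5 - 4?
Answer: 30037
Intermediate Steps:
y(M, g) = √(-1 + M)
m(h, J) = -4 + 5*h (m(h, J) = 5*h - 4 = -4 + 5*h)
(m(y(5, 2), X) + 43)*613 = ((-4 + 5*√(-1 + 5)) + 43)*613 = ((-4 + 5*√4) + 43)*613 = ((-4 + 5*2) + 43)*613 = ((-4 + 10) + 43)*613 = (6 + 43)*613 = 49*613 = 30037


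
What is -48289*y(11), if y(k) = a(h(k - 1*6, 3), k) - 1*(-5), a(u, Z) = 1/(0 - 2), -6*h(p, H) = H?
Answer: -434601/2 ≈ -2.1730e+5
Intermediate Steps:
h(p, H) = -H/6
a(u, Z) = -½ (a(u, Z) = 1/(-2) = -½)
y(k) = 9/2 (y(k) = -½ - 1*(-5) = -½ + 5 = 9/2)
-48289*y(11) = -48289*9/2 = -434601/2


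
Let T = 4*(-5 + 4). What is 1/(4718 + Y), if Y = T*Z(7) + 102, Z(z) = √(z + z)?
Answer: 1205/5808044 + √14/5808044 ≈ 0.00020812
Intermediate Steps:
Z(z) = √2*√z (Z(z) = √(2*z) = √2*√z)
T = -4 (T = 4*(-1) = -4)
Y = 102 - 4*√14 (Y = -4*√2*√7 + 102 = -4*√14 + 102 = 102 - 4*√14 ≈ 87.033)
1/(4718 + Y) = 1/(4718 + (102 - 4*√14)) = 1/(4820 - 4*√14)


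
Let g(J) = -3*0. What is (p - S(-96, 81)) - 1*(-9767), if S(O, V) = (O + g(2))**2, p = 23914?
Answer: 24465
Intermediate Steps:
g(J) = 0
S(O, V) = O**2 (S(O, V) = (O + 0)**2 = O**2)
(p - S(-96, 81)) - 1*(-9767) = (23914 - 1*(-96)**2) - 1*(-9767) = (23914 - 1*9216) + 9767 = (23914 - 9216) + 9767 = 14698 + 9767 = 24465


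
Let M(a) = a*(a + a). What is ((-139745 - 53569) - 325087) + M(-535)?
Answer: 54049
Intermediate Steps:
M(a) = 2*a² (M(a) = a*(2*a) = 2*a²)
((-139745 - 53569) - 325087) + M(-535) = ((-139745 - 53569) - 325087) + 2*(-535)² = (-193314 - 325087) + 2*286225 = -518401 + 572450 = 54049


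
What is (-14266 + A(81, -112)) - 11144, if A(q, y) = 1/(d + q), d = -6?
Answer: -1905749/75 ≈ -25410.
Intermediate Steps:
A(q, y) = 1/(-6 + q)
(-14266 + A(81, -112)) - 11144 = (-14266 + 1/(-6 + 81)) - 11144 = (-14266 + 1/75) - 11144 = -1069949/75 - 11144 = -1905749/75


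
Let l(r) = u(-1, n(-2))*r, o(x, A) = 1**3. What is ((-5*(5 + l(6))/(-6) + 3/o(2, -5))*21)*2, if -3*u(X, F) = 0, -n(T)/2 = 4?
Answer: 301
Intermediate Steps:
n(T) = -8 (n(T) = -2*4 = -8)
u(X, F) = 0 (u(X, F) = -1/3*0 = 0)
o(x, A) = 1
l(r) = 0 (l(r) = 0*r = 0)
((-5*(5 + l(6))/(-6) + 3/o(2, -5))*21)*2 = ((-5*(5 + 0)/(-6) + 3/1)*21)*2 = ((-5*5*(-1/6) + 3*1)*21)*2 = ((-25*(-1/6) + 3)*21)*2 = ((25/6 + 3)*21)*2 = ((43/6)*21)*2 = (301/2)*2 = 301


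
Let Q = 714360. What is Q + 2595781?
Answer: 3310141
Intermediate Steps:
Q + 2595781 = 714360 + 2595781 = 3310141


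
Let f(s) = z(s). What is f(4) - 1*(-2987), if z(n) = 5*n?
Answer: 3007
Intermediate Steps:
f(s) = 5*s
f(4) - 1*(-2987) = 5*4 - 1*(-2987) = 20 + 2987 = 3007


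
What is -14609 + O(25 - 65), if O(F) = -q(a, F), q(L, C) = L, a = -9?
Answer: -14600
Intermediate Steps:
O(F) = 9 (O(F) = -1*(-9) = 9)
-14609 + O(25 - 65) = -14609 + 9 = -14600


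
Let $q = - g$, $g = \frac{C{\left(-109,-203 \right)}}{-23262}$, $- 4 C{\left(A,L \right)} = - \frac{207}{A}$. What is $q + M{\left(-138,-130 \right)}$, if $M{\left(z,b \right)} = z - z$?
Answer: $- \frac{69}{3380744} \approx -2.041 \cdot 10^{-5}$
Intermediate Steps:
$M{\left(z,b \right)} = 0$
$C{\left(A,L \right)} = \frac{207}{4 A}$ ($C{\left(A,L \right)} = - \frac{\left(-207\right) \frac{1}{A}}{4} = \frac{207}{4 A}$)
$g = \frac{69}{3380744}$ ($g = \frac{\frac{207}{4} \frac{1}{-109}}{-23262} = \frac{207}{4} \left(- \frac{1}{109}\right) \left(- \frac{1}{23262}\right) = \left(- \frac{207}{436}\right) \left(- \frac{1}{23262}\right) = \frac{69}{3380744} \approx 2.041 \cdot 10^{-5}$)
$q = - \frac{69}{3380744}$ ($q = \left(-1\right) \frac{69}{3380744} = - \frac{69}{3380744} \approx -2.041 \cdot 10^{-5}$)
$q + M{\left(-138,-130 \right)} = - \frac{69}{3380744} + 0 = - \frac{69}{3380744}$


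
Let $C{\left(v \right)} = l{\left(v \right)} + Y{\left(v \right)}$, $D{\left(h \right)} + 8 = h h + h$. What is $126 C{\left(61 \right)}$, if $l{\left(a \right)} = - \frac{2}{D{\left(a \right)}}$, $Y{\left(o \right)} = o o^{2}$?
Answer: $\frac{17989152132}{629} \approx 2.86 \cdot 10^{7}$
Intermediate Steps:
$Y{\left(o \right)} = o^{3}$
$D{\left(h \right)} = -8 + h + h^{2}$ ($D{\left(h \right)} = -8 + \left(h h + h\right) = -8 + \left(h^{2} + h\right) = -8 + \left(h + h^{2}\right) = -8 + h + h^{2}$)
$l{\left(a \right)} = - \frac{2}{-8 + a + a^{2}}$
$C{\left(v \right)} = v^{3} - \frac{2}{-8 + v + v^{2}}$ ($C{\left(v \right)} = - \frac{2}{-8 + v + v^{2}} + v^{3} = v^{3} - \frac{2}{-8 + v + v^{2}}$)
$126 C{\left(61 \right)} = 126 \frac{-2 + 61^{3} \left(-8 + 61 + 61^{2}\right)}{-8 + 61 + 61^{2}} = 126 \frac{-2 + 226981 \left(-8 + 61 + 3721\right)}{-8 + 61 + 3721} = 126 \frac{-2 + 226981 \cdot 3774}{3774} = 126 \frac{-2 + 856626294}{3774} = 126 \cdot \frac{1}{3774} \cdot 856626292 = 126 \cdot \frac{428313146}{1887} = \frac{17989152132}{629}$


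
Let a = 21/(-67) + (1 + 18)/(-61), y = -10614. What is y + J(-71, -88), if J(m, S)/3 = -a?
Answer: -43371756/4087 ≈ -10612.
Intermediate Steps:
a = -2554/4087 (a = 21*(-1/67) + 19*(-1/61) = -21/67 - 19/61 = -2554/4087 ≈ -0.62491)
J(m, S) = 7662/4087 (J(m, S) = 3*(-1*(-2554/4087)) = 3*(2554/4087) = 7662/4087)
y + J(-71, -88) = -10614 + 7662/4087 = -43371756/4087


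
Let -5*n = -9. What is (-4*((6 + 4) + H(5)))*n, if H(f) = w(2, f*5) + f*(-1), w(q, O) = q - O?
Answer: 648/5 ≈ 129.60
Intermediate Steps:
n = 9/5 (n = -⅕*(-9) = 9/5 ≈ 1.8000)
H(f) = 2 - 6*f (H(f) = (2 - f*5) + f*(-1) = (2 - 5*f) - f = 2 - 6*f)
(-4*((6 + 4) + H(5)))*n = -4*((6 + 4) + (2 - 6*5))*(9/5) = -4*(10 + (2 - 30))*(9/5) = -4*(10 - 28)*(9/5) = -4*(-18)*(9/5) = 72*(9/5) = 648/5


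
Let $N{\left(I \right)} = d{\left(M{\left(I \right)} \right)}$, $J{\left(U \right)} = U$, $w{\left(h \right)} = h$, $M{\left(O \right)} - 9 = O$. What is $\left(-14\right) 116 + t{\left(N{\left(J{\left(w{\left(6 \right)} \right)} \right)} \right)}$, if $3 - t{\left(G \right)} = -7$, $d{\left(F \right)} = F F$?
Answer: $-1614$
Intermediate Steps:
$M{\left(O \right)} = 9 + O$
$d{\left(F \right)} = F^{2}$
$N{\left(I \right)} = \left(9 + I\right)^{2}$
$t{\left(G \right)} = 10$ ($t{\left(G \right)} = 3 - -7 = 3 + 7 = 10$)
$\left(-14\right) 116 + t{\left(N{\left(J{\left(w{\left(6 \right)} \right)} \right)} \right)} = \left(-14\right) 116 + 10 = -1624 + 10 = -1614$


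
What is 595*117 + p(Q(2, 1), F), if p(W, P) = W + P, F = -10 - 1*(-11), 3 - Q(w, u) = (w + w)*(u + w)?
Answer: 69607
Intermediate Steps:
Q(w, u) = 3 - 2*w*(u + w) (Q(w, u) = 3 - (w + w)*(u + w) = 3 - 2*w*(u + w))
F = 1 (F = -10 + 11 = 1)
p(W, P) = P + W
595*117 + p(Q(2, 1), F) = 595*117 + (1 + (3 - 2*2**2 - 2*1*2)) = 69615 + (1 + (3 - 2*4 - 4)) = 69615 + (1 + (3 - 8 - 4)) = 69615 + (1 - 9) = 69615 - 8 = 69607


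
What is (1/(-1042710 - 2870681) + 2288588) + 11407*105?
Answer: 13643345051292/3913391 ≈ 3.4863e+6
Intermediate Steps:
(1/(-1042710 - 2870681) + 2288588) + 11407*105 = (1/(-3913391) + 2288588) + 1197735 = (-1/3913391 + 2288588) + 1197735 = 8956139681907/3913391 + 1197735 = 13643345051292/3913391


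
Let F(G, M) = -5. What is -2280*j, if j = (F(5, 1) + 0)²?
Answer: -57000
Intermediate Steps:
j = 25 (j = (-5 + 0)² = (-5)² = 25)
-2280*j = -2280*25 = -57000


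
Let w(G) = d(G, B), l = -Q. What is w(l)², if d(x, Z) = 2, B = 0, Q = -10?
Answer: 4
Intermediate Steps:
l = 10 (l = -1*(-10) = 10)
w(G) = 2
w(l)² = 2² = 4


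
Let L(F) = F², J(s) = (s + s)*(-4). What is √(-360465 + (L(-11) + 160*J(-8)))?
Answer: 2*I*√87526 ≈ 591.7*I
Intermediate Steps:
J(s) = -8*s (J(s) = (2*s)*(-4) = -8*s)
√(-360465 + (L(-11) + 160*J(-8))) = √(-360465 + ((-11)² + 160*(-8*(-8)))) = √(-360465 + (121 + 160*64)) = √(-360465 + (121 + 10240)) = √(-360465 + 10361) = √(-350104) = 2*I*√87526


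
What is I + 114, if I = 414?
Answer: 528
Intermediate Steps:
I + 114 = 414 + 114 = 528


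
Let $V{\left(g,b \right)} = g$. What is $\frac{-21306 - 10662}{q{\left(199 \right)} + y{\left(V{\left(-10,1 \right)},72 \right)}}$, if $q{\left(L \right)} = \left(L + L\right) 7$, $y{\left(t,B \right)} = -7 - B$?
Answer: $- \frac{31968}{2707} \approx -11.809$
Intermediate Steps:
$q{\left(L \right)} = 14 L$ ($q{\left(L \right)} = 2 L 7 = 14 L$)
$\frac{-21306 - 10662}{q{\left(199 \right)} + y{\left(V{\left(-10,1 \right)},72 \right)}} = \frac{-21306 - 10662}{14 \cdot 199 - 79} = - \frac{31968}{2786 - 79} = - \frac{31968}{2707}$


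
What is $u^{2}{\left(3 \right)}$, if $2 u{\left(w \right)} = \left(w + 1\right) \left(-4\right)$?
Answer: $64$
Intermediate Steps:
$u{\left(w \right)} = -2 - 2 w$ ($u{\left(w \right)} = \frac{\left(w + 1\right) \left(-4\right)}{2} = \frac{\left(1 + w\right) \left(-4\right)}{2} = \frac{-4 - 4 w}{2} = -2 - 2 w$)
$u^{2}{\left(3 \right)} = \left(-2 - 6\right)^{2} = \left(-8\right)^{2} = 64$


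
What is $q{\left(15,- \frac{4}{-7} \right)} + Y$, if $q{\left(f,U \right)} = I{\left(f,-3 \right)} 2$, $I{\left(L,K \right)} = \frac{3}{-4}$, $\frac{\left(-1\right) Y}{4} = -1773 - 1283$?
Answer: $\frac{24445}{2} \approx 12223.0$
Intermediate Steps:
$Y = 12224$ ($Y = - 4 \left(-1773 - 1283\right) = \left(-4\right) \left(-3056\right) = 12224$)
$I{\left(L,K \right)} = - \frac{3}{4}$ ($I{\left(L,K \right)} = 3 \left(- \frac{1}{4}\right) = - \frac{3}{4}$)
$q{\left(f,U \right)} = - \frac{3}{2}$ ($q{\left(f,U \right)} = \left(- \frac{3}{4}\right) 2 = - \frac{3}{2}$)
$q{\left(15,- \frac{4}{-7} \right)} + Y = - \frac{3}{2} + 12224 = \frac{24445}{2}$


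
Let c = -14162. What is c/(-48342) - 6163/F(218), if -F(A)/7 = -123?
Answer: -2267764/330337 ≈ -6.8650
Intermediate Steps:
F(A) = 861 (F(A) = -7*(-123) = 861)
c/(-48342) - 6163/F(218) = -14162/(-48342) - 6163/861 = -14162*(-1/48342) - 6163*1/861 = 7081/24171 - 6163/861 = -2267764/330337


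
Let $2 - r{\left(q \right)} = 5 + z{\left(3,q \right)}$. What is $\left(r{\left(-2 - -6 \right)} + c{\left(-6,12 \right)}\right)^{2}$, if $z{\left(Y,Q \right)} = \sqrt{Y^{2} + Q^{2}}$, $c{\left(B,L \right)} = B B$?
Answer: $784$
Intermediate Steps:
$c{\left(B,L \right)} = B^{2}$
$z{\left(Y,Q \right)} = \sqrt{Q^{2} + Y^{2}}$
$r{\left(q \right)} = -3 - \sqrt{9 + q^{2}}$ ($r{\left(q \right)} = 2 - \left(5 + \sqrt{q^{2} + 3^{2}}\right) = 2 - \left(5 + \sqrt{q^{2} + 9}\right) = 2 - \left(5 + \sqrt{9 + q^{2}}\right) = -3 - \sqrt{9 + q^{2}}$)
$\left(r{\left(-2 - -6 \right)} + c{\left(-6,12 \right)}\right)^{2} = \left(\left(-3 - \sqrt{9 + \left(-2 - -6\right)^{2}}\right) + \left(-6\right)^{2}\right)^{2} = \left(\left(-3 - \sqrt{9 + \left(-2 + 6\right)^{2}}\right) + 36\right)^{2} = \left(\left(-3 - \sqrt{9 + 4^{2}}\right) + 36\right)^{2} = \left(\left(-3 - \sqrt{9 + 16}\right) + 36\right)^{2} = \left(\left(-3 - \sqrt{25}\right) + 36\right)^{2} = \left(\left(-3 - 5\right) + 36\right)^{2} = \left(-8 + 36\right)^{2} = 28^{2} = 784$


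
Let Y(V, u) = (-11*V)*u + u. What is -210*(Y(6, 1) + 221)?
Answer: -32760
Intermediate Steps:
Y(V, u) = u - 11*V*u (Y(V, u) = -11*V*u + u = u - 11*V*u)
-210*(Y(6, 1) + 221) = -210*(1*(1 - 11*6) + 221) = -210*(1*(1 - 66) + 221) = -210*(1*(-65) + 221) = -210*(-65 + 221) = -210*156 = -32760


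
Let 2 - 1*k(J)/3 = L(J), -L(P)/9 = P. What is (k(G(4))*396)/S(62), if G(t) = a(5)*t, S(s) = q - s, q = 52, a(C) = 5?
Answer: -108108/5 ≈ -21622.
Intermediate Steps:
L(P) = -9*P
S(s) = 52 - s
G(t) = 5*t
k(J) = 6 + 27*J (k(J) = 6 - (-27)*J = 6 + 27*J)
(k(G(4))*396)/S(62) = ((6 + 27*(5*4))*396)/(52 - 1*62) = ((6 + 27*20)*396)/(52 - 62) = ((6 + 540)*396)/(-10) = (546*396)*(-1/10) = 216216*(-1/10) = -108108/5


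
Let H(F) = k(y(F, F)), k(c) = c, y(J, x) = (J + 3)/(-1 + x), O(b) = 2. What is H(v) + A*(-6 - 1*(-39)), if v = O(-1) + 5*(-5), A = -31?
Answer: -6133/6 ≈ -1022.2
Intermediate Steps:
y(J, x) = (3 + J)/(-1 + x)
v = -23 (v = 2 + 5*(-5) = 2 - 25 = -23)
H(F) = (3 + F)/(-1 + F)
H(v) + A*(-6 - 1*(-39)) = (3 - 23)/(-1 - 23) - 31*(-6 - 1*(-39)) = -20/(-24) - 31*(-6 + 39) = -1/24*(-20) - 31*33 = ⅚ - 1023 = -6133/6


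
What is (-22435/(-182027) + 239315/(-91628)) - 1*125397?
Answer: -2091509222289857/16678769956 ≈ -1.2540e+5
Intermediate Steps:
(-22435/(-182027) + 239315/(-91628)) - 1*125397 = (-22435*(-1/182027) + 239315*(-1/91628)) - 125397 = (22435/182027 - 239315/91628) - 125397 = -41506117325/16678769956 - 125397 = -2091509222289857/16678769956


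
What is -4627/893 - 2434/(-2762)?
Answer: -5303106/1233233 ≈ -4.3002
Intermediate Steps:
-4627/893 - 2434/(-2762) = -4627*1/893 - 2434*(-1/2762) = -4627/893 + 1217/1381 = -5303106/1233233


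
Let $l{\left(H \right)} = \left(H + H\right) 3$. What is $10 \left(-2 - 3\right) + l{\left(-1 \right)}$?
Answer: $-56$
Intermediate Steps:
$l{\left(H \right)} = 6 H$ ($l{\left(H \right)} = 2 H 3 = 6 H$)
$10 \left(-2 - 3\right) + l{\left(-1 \right)} = 10 \left(-2 - 3\right) + 6 \left(-1\right) = 10 \left(-2 - 3\right) - 6 = 10 \left(-5\right) - 6 = -50 - 6 = -56$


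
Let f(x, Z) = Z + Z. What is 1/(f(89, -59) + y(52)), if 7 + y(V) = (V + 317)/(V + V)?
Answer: -104/12631 ≈ -0.0082337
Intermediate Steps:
f(x, Z) = 2*Z
y(V) = -7 + (317 + V)/(2*V) (y(V) = -7 + (V + 317)/(V + V) = -7 + (317 + V)/((2*V)) = -7 + (317 + V)*(1/(2*V)) = -7 + (317 + V)/(2*V))
1/(f(89, -59) + y(52)) = 1/(2*(-59) + (1/2)*(317 - 13*52)/52) = 1/(-118 + (1/2)*(1/52)*(317 - 676)) = 1/(-118 + (1/2)*(1/52)*(-359)) = 1/(-118 - 359/104) = 1/(-12631/104) = -104/12631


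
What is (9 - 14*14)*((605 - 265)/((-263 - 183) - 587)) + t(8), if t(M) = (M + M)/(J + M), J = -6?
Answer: 71844/1033 ≈ 69.549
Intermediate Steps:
t(M) = 2*M/(-6 + M) (t(M) = (M + M)/(-6 + M) = (2*M)/(-6 + M) = 2*M/(-6 + M))
(9 - 14*14)*((605 - 265)/((-263 - 183) - 587)) + t(8) = (9 - 14*14)*((605 - 265)/((-263 - 183) - 587)) + 2*8/(-6 + 8) = (9 - 196)*(340/(-446 - 587)) + 2*8/2 = -63580/(-1033) + 2*8*(½) = -63580*(-1)/1033 + 8 = -187*(-340/1033) + 8 = 63580/1033 + 8 = 71844/1033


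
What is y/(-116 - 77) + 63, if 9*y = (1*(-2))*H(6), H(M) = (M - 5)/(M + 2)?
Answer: 437725/6948 ≈ 63.000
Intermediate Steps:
H(M) = (-5 + M)/(2 + M)
y = -1/36 (y = ((1*(-2))*((-5 + 6)/(2 + 6)))/9 = (-2/8)/9 = (-1/4)/9 = (-2*⅛)/9 = (⅑)*(-¼) = -1/36 ≈ -0.027778)
y/(-116 - 77) + 63 = -1/36/(-116 - 77) + 63 = -1/36/(-193) + 63 = -1/193*(-1/36) + 63 = 1/6948 + 63 = 437725/6948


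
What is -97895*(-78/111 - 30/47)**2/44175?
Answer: -106474987696/26718109035 ≈ -3.9851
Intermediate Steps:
-97895*(-78/111 - 30/47)**2/44175 = -97895*(-78*1/111 - 30*1/47)**2/44175 = -97895*(-26/37 - 30/47)**2/44175 = -97895/(44175/((-2332/1739)**2)) = -97895/(44175/(5438224/3024121)) = -97895/(44175*(3024121/5438224)) = -97895/133590545175/5438224 = -97895*5438224/133590545175 = -106474987696/26718109035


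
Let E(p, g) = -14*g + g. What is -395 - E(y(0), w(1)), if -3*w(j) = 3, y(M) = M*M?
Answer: -408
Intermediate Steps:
y(M) = M²
w(j) = -1 (w(j) = -⅓*3 = -1)
E(p, g) = -13*g
-395 - E(y(0), w(1)) = -395 - (-13)*(-1) = -395 - 1*13 = -395 - 13 = -408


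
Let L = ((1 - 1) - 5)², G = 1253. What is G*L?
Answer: 31325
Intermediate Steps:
L = 25 (L = (0 - 5)² = (-5)² = 25)
G*L = 1253*25 = 31325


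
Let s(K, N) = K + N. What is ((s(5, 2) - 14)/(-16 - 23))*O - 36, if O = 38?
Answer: -1138/39 ≈ -29.179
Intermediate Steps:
((s(5, 2) - 14)/(-16 - 23))*O - 36 = (((5 + 2) - 14)/(-16 - 23))*38 - 36 = ((7 - 14)/(-39))*38 - 36 = -7*(-1/39)*38 - 36 = (7/39)*38 - 36 = 266/39 - 36 = -1138/39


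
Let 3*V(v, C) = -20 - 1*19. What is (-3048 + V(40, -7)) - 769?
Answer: -3830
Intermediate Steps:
V(v, C) = -13 (V(v, C) = (-20 - 1*19)/3 = (-20 - 19)/3 = (⅓)*(-39) = -13)
(-3048 + V(40, -7)) - 769 = (-3048 - 13) - 769 = -3061 - 769 = -3830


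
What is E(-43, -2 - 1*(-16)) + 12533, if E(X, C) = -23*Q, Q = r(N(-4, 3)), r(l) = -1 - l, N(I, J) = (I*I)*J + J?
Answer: 13729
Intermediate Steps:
N(I, J) = J + J*I² (N(I, J) = I²*J + J = J*I² + J = J + J*I²)
Q = -52 (Q = -1 - 3*(1 + (-4)²) = -1 - 3*(1 + 16) = -1 - 3*17 = -1 - 1*51 = -1 - 51 = -52)
E(X, C) = 1196 (E(X, C) = -23*(-52) = 1196)
E(-43, -2 - 1*(-16)) + 12533 = 1196 + 12533 = 13729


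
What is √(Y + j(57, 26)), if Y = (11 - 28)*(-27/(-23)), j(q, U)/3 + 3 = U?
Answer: 2*√6486/23 ≈ 7.0031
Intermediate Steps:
j(q, U) = -9 + 3*U
Y = -459/23 (Y = -(-459)*(-1)/23 = -17*27/23 = -459/23 ≈ -19.957)
√(Y + j(57, 26)) = √(-459/23 + (-9 + 3*26)) = √(-459/23 + (-9 + 78)) = √(-459/23 + 69) = √(1128/23) = 2*√6486/23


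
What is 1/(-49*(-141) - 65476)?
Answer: -1/58567 ≈ -1.7074e-5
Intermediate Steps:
1/(-49*(-141) - 65476) = 1/(6909 - 65476) = 1/(-58567) = -1/58567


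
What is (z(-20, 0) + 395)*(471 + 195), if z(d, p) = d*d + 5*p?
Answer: 529470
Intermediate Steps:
z(d, p) = d² + 5*p
(z(-20, 0) + 395)*(471 + 195) = (((-20)² + 5*0) + 395)*(471 + 195) = ((400 + 0) + 395)*666 = (400 + 395)*666 = 795*666 = 529470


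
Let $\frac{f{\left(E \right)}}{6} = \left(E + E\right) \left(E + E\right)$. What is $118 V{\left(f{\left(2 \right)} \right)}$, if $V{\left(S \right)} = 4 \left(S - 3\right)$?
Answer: $43896$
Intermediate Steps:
$f{\left(E \right)} = 24 E^{2}$ ($f{\left(E \right)} = 6 \left(E + E\right) \left(E + E\right) = 6 \cdot 2 E 2 E = 6 \cdot 4 E^{2} = 24 E^{2}$)
$V{\left(S \right)} = -12 + 4 S$ ($V{\left(S \right)} = 4 \left(-3 + S\right) = -12 + 4 S$)
$118 V{\left(f{\left(2 \right)} \right)} = 118 \left(-12 + 4 \cdot 24 \cdot 2^{2}\right) = 118 \left(-12 + 4 \cdot 24 \cdot 4\right) = 118 \left(-12 + 4 \cdot 96\right) = 118 \left(-12 + 384\right) = 118 \cdot 372 = 43896$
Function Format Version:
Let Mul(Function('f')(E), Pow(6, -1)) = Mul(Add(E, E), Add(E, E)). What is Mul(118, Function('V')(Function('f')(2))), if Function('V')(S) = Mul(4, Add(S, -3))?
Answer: 43896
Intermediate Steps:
Function('f')(E) = Mul(24, Pow(E, 2)) (Function('f')(E) = Mul(6, Mul(Add(E, E), Add(E, E))) = Mul(6, Mul(Mul(2, E), Mul(2, E))) = Mul(6, Mul(4, Pow(E, 2))) = Mul(24, Pow(E, 2)))
Function('V')(S) = Add(-12, Mul(4, S)) (Function('V')(S) = Mul(4, Add(-3, S)) = Add(-12, Mul(4, S)))
Mul(118, Function('V')(Function('f')(2))) = Mul(118, Add(-12, Mul(4, Mul(24, Pow(2, 2))))) = Mul(118, Add(-12, Mul(4, Mul(24, 4)))) = Mul(118, Add(-12, Mul(4, 96))) = Mul(118, Add(-12, 384)) = Mul(118, 372) = 43896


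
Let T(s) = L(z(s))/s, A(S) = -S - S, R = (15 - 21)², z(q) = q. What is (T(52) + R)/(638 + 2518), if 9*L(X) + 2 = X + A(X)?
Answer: 311/27352 ≈ 0.011370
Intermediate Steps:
R = 36 (R = (-6)² = 36)
A(S) = -2*S
L(X) = -2/9 - X/9 (L(X) = -2/9 + (X - 2*X)/9 = -2/9 + (-X)/9 = -2/9 - X/9)
T(s) = (-2/9 - s/9)/s
(T(52) + R)/(638 + 2518) = ((⅑)*(-2 - 1*52)/52 + 36)/(638 + 2518) = ((⅑)*(1/52)*(-2 - 52) + 36)/3156 = ((⅑)*(1/52)*(-54) + 36)*(1/3156) = (-3/26 + 36)*(1/3156) = (933/26)*(1/3156) = 311/27352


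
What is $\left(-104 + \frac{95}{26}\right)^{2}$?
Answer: $\frac{6806881}{676} \approx 10069.0$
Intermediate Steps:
$\left(-104 + \frac{95}{26}\right)^{2} = \left(- \frac{2609}{26}\right)^{2} = \frac{6806881}{676}$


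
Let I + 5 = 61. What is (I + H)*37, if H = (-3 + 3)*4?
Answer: 2072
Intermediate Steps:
I = 56 (I = -5 + 61 = 56)
H = 0 (H = 0*4 = 0)
(I + H)*37 = (56 + 0)*37 = 56*37 = 2072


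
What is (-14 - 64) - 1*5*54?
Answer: -348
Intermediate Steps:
(-14 - 64) - 1*5*54 = -78 - 5*54 = -78 - 270 = -348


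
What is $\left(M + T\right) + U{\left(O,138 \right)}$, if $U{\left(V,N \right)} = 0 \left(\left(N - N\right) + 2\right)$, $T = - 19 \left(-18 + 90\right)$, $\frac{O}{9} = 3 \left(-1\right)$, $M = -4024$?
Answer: $-5392$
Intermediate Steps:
$O = -27$ ($O = 9 \cdot 3 \left(-1\right) = 9 \left(-3\right) = -27$)
$T = -1368$ ($T = \left(-19\right) 72 = -1368$)
$U{\left(V,N \right)} = 0$ ($U{\left(V,N \right)} = 0 \left(0 + 2\right) = 0 \cdot 2 = 0$)
$\left(M + T\right) + U{\left(O,138 \right)} = \left(-4024 - 1368\right) + 0 = -5392 + 0 = -5392$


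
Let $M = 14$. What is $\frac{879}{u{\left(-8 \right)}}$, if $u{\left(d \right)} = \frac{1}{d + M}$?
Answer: $5274$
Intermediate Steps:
$u{\left(d \right)} = \frac{1}{14 + d}$ ($u{\left(d \right)} = \frac{1}{d + 14} = \frac{1}{14 + d}$)
$\frac{879}{u{\left(-8 \right)}} = \frac{879}{\frac{1}{14 - 8}} = \frac{879}{\frac{1}{6}} = 879 \frac{1}{\frac{1}{6}} = 879 \cdot 6 = 5274$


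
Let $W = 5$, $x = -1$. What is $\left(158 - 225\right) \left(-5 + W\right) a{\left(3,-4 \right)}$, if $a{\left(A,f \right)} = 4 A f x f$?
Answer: $0$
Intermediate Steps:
$a{\left(A,f \right)} = - 4 A f^{2}$ ($a{\left(A,f \right)} = 4 A f \left(-1\right) f = 4 \left(- A f\right) f = - 4 A f f = - 4 A f^{2}$)
$\left(158 - 225\right) \left(-5 + W\right) a{\left(3,-4 \right)} = \left(158 - 225\right) \left(-5 + 5\right) \left(\left(-4\right) 3 \left(-4\right)^{2}\right) = - 67 \cdot 0 \left(\left(-4\right) 3 \cdot 16\right) = - 67 \cdot 0 \left(-192\right) = \left(-67\right) 0 = 0$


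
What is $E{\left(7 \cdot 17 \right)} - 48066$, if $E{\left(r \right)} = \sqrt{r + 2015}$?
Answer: $-48066 + \sqrt{2134} \approx -48020.0$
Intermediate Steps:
$E{\left(r \right)} = \sqrt{2015 + r}$
$E{\left(7 \cdot 17 \right)} - 48066 = \sqrt{2015 + 7 \cdot 17} - 48066 = \sqrt{2015 + 119} - 48066 = \sqrt{2134} - 48066 = -48066 + \sqrt{2134}$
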